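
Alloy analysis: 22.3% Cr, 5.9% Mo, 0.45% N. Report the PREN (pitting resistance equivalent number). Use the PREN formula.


Apply the PREN formula: PREN = Cr + 3.3*Mo + 16*N
PREN = 22.3 + 3.3*5.9 + 16*0.45
PREN = 22.3 + 19.47 + 7.2 = 48.97

48.97


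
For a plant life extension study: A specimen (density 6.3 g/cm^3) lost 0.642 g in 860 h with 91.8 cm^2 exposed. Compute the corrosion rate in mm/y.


Apply the mm/y weight-loss relation: CR = 87600 * W / (D * A * T)
Numerator: 87600 * 0.642 = 56239.2
Denominator: 6.3 * 91.8 * 860 = 497372.4
CR = 56239.2 / 497372.4 = 0.11307 mm/y

0.11307 mm/y


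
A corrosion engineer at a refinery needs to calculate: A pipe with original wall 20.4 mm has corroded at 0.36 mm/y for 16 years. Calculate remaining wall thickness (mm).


Remaining wall = original − CR × time
t = 20.4 − 0.36*16 = 20.4 − 5.76 = 14.64 mm

14.64 mm


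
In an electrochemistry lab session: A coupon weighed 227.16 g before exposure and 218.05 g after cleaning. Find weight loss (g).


Weight loss = initial − final
WL = 227.16 − 218.05 = 9.11 g

9.11 g


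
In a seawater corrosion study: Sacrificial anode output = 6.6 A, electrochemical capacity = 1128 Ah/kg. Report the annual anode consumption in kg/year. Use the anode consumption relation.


Annual consumption = current * hours per year / capacity
Rate = 6.6 * 8760 / 1128 = 51.3 kg/year

51.3 kg/year


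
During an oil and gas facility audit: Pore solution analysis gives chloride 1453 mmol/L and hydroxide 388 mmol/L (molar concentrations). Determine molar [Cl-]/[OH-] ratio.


Threshold parameter = [Cl-] / [OH-] (molar basis; both in mmol/L, so units cancel)
Ratio = 1453 / 388 = 3.74

3.74


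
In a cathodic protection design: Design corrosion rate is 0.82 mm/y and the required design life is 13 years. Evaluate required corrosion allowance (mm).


Corrosion allowance = CR × design life
CA = 0.82 * 13 = 10.66 mm

10.66 mm


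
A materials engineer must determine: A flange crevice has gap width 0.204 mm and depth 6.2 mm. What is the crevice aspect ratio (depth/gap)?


Aspect ratio = depth / gap
Ratio = 6.2 / 0.204 = 30.4

30.4


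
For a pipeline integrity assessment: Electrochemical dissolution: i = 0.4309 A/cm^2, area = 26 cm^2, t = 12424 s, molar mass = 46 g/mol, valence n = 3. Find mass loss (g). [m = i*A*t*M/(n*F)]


Apply Faraday's law: m = i*A*t*M / (n*F)
Total charge passed Q = i*A*t = 0.4309*26*12424 = 139191.0416 C
m = Q*M/(n*F) = 139191.0416*46/(3*96485) = 22.12 g

22.12 g


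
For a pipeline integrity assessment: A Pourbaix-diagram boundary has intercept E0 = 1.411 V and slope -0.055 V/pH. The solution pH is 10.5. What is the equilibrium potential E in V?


Apply the Pourbaix line equation: E = E0 + slope*pH
E = 1.411 + (-0.055)*10.5 = 1.411 + (-0.5775) = 0.8335 V
Rounded to 3 decimal places: E = 0.834 V

0.834 V


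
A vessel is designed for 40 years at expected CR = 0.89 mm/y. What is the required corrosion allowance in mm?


Corrosion allowance = CR × design life
CA = 0.89 * 40 = 35.6 mm

35.6 mm


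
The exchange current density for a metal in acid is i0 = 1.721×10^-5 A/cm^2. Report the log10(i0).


i0 = 1.721×10^-5 A/cm^2
log10(i0) = -4.764

-4.764


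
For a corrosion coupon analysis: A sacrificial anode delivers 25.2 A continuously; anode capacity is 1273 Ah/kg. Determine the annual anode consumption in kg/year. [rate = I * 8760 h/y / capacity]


Annual consumption = current * hours per year / capacity
Rate = 25.2 * 8760 / 1273 = 173.4 kg/year

173.4 kg/year


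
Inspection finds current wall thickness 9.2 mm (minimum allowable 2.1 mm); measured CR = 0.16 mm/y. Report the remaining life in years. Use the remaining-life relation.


Apply the remaining-life relation: RL = (t_current − t_min) / CR
RL = (9.2 − 2.1) / 0.16 = 7.1 / 0.16 = 44.4 years

44.4 years


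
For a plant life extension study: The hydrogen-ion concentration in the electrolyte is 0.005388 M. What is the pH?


pH = −log10[H+]
pH = −log10(0.005388) = 2.27

2.27


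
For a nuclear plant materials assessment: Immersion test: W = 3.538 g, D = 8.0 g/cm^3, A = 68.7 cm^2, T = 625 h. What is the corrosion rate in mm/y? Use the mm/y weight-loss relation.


Apply the mm/y weight-loss relation: CR = 87600 * W / (D * A * T)
Numerator: 87600 * 3.538 = 309928.8
Denominator: 8.0 * 68.7 * 625 = 343500.0
CR = 309928.8 / 343500.0 = 0.902267 mm/y

0.902267 mm/y


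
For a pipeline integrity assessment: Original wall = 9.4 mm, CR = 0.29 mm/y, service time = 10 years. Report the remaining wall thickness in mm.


Remaining wall = original − CR × time
t = 9.4 − 0.29*10 = 9.4 − 2.9 = 6.5 mm

6.5 mm


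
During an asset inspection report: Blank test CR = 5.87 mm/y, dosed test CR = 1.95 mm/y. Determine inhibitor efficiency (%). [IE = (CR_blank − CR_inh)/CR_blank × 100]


Apply the inhibitor-efficiency definition: IE = (CR_blank − CR_inh)/CR_blank × 100
IE = (5.87 − 1.95) / 5.87 × 100
IE = 3.92 / 5.87 × 100 = 66.8 %

66.8 %


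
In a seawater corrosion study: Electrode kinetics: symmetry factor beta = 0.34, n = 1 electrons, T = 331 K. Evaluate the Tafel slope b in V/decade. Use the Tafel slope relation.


Apply the Tafel slope relation: b = 2.303*R*T/(beta*n*F)
Numerator: 2.303 * 8.314 * 331 = 6337.7
Denominator: 0.34 * 1 * 96485 = 32804.9
b = 6337.7 / 32804.9 = 0.193 V/decade

0.193 V/decade


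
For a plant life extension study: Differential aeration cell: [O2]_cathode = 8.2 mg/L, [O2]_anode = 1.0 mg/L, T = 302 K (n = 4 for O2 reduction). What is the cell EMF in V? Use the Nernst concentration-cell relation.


Apply the Nernst concentration-cell relation: E = (RT/nF)*ln(C_cathode/C_anode)
RT/nF = 8.314*302/(4*96485) = 0.00650575 V
ln(8.2/1.0) = 2.10413
E = 0.00650575 * 2.10413 = 0.01369 V

0.01369 V


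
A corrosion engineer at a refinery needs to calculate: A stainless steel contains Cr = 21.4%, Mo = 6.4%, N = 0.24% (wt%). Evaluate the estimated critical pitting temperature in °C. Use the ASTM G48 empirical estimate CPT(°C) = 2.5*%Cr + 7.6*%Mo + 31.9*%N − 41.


Apply the ASTM G48 empirical CPT estimate: CPT(°C) = 2.5*%Cr + 7.6*%Mo + 31.9*%N − 41
2.5*21.4 = 53.5; 7.6*6.4 = 48.64; 31.9*0.24 = 7.656
CPT = 53.5 + 48.64 + 7.656 − 41 = 68.796 °C
Rounded to 0.1 °C: CPT ≈ 68.8 °C

68.8 °C


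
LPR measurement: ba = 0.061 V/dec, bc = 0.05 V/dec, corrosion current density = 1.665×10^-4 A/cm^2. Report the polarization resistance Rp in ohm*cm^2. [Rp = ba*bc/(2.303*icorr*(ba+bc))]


Apply the Stern-Geary equation: Rp = ba*bc / (2.303*icorr*(ba+bc))
ba*bc = 0.061*0.05 = 0.00305
ba+bc = 0.111; 2.303*icorr*(ba+bc) = 2.303*1.665×10^-4*0.111 = 4.2562894×10^-5
Rp = 0.00305 / 4.2562894×10^-5 = 71.7 ohm*cm^2

71.7 ohm*cm^2


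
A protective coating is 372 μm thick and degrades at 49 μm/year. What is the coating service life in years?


Service life = thickness / degradation rate
Life = 372 / 49 = 7.6 years

7.6 years


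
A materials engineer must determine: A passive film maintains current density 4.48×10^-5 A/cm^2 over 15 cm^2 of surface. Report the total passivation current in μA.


I = i_pass * A, then convert A → μA (×10^6)
I = 4.48×10^-5 * 15 * 10^6 = 672.0 μA

672.0 μA


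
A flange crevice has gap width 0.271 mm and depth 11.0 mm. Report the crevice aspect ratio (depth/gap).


Aspect ratio = depth / gap
Ratio = 11.0 / 0.271 = 40.6

40.6


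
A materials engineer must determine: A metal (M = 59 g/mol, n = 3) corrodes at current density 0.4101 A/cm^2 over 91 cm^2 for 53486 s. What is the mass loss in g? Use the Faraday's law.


Apply Faraday's law: m = i*A*t*M / (n*F)
Total charge passed Q = i*A*t = 0.4101*91*53486 = 1996049.3826 C
m = Q*M/(n*F) = 1996049.3826*59/(3*96485) = 406.85742 g

406.85742 g


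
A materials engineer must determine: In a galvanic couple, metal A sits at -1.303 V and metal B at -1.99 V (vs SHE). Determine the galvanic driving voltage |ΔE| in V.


Driving voltage is the absolute potential difference.
|ΔE| = |-1.303 − (-1.99)| = 0.687 V

0.687 V


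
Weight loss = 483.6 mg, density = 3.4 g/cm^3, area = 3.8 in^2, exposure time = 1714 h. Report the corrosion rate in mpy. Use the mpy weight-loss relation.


Apply the mpy weight-loss relation: CR = 534 * W / (D * A * T)
Numerator: 534 * 483.6 = 258242.4
Denominator: 3.4 * 3.8 * 1714 = 22144.88
CR = 258242.4 / 22144.88 = 11.6615 mpy

11.6615 mpy


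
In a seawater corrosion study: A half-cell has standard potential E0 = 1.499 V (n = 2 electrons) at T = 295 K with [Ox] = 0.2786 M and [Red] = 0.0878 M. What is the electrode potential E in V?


Apply the Nernst equation: E = E0 + (RT/nF)*ln([Ox]/[Red])
Step 1: RT/nF = 8.314*295/(2*96485) = 0.0127099 V
Step 2: [Ox]/[Red] = 0.2786/0.0878 = 3.173121
Step 3: ln(3.173121) = 1.154716
Step 4: correction = 0.0127099 * 1.154716 = 0.015 V
E = 1.499 + 0.015 = 1.514 V

1.514 V


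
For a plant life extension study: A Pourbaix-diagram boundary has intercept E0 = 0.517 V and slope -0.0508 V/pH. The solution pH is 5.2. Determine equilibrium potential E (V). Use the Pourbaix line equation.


Apply the Pourbaix line equation: E = E0 + slope*pH
E = 0.517 + (-0.0508)*5.2 = 0.517 + (-0.26416) = 0.25284 V
Rounded to 4 decimal places: E = 0.2528 V

0.2528 V


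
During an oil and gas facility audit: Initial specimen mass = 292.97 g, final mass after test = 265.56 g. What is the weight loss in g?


Weight loss = initial − final
WL = 292.97 − 265.56 = 27.41 g

27.41 g


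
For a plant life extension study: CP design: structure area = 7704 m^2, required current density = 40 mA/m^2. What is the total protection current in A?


I = area * current density, then convert mA → A (÷1000)
I = 7704 * 40 / 1000 = 308.16 A

308.16 A


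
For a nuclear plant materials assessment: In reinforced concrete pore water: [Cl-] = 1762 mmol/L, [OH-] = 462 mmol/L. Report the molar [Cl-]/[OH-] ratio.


Threshold parameter = [Cl-] / [OH-] (molar basis; both in mmol/L, so units cancel)
Ratio = 1762 / 462 = 3.81

3.81


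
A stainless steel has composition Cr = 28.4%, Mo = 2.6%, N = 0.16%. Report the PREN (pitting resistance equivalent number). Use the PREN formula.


Apply the PREN formula: PREN = Cr + 3.3*Mo + 16*N
PREN = 28.4 + 3.3*2.6 + 16*0.16
PREN = 28.4 + 8.58 + 2.56 = 39.54

39.54


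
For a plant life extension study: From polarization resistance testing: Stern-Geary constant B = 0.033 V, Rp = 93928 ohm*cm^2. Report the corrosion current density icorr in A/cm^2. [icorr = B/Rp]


Apply the Stern-Geary relation: icorr = B / Rp
icorr = 0.033 / 93928 = 3.513×10^-7 A/cm^2

3.513×10^-7 A/cm^2


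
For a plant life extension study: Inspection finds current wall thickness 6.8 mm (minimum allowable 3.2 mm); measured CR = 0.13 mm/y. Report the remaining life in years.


Apply the remaining-life relation: RL = (t_current − t_min) / CR
RL = (6.8 − 3.2) / 0.13 = 3.6 / 0.13 = 27.7 years

27.7 years


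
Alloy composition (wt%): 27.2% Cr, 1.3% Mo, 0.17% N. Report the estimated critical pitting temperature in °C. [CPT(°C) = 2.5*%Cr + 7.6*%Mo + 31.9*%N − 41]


Apply the ASTM G48 empirical CPT estimate: CPT(°C) = 2.5*%Cr + 7.6*%Mo + 31.9*%N − 41
2.5*27.2 = 68; 7.6*1.3 = 9.88; 31.9*0.17 = 5.423
CPT = 68 + 9.88 + 5.423 − 41 = 42.303 °C
Rounded to 0.1 °C: CPT ≈ 42.3 °C

42.3 °C


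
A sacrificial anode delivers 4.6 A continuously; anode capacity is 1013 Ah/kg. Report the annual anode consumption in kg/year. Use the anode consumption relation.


Annual consumption = current * hours per year / capacity
Rate = 4.6 * 8760 / 1013 = 39.8 kg/year

39.8 kg/year


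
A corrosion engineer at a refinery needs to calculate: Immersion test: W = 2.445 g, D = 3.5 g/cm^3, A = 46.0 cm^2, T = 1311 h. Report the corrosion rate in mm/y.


Apply the mm/y weight-loss relation: CR = 87600 * W / (D * A * T)
Numerator: 87600 * 2.445 = 214182.0
Denominator: 3.5 * 46.0 * 1311 = 211071.0
CR = 214182.0 / 211071.0 = 1.0147 mm/y

1.0147 mm/y


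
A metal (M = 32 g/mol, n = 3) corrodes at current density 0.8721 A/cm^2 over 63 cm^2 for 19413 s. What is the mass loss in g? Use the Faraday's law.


Apply Faraday's law: m = i*A*t*M / (n*F)
Total charge passed Q = i*A*t = 0.8721*63*19413 = 1066594.8699 C
m = Q*M/(n*F) = 1066594.8699*32/(3*96485) = 117.9148 g

117.9148 g


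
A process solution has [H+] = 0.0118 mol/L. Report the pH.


pH = −log10[H+]
pH = −log10(0.0118) = 1.93

1.93


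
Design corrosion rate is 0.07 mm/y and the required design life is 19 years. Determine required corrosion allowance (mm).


Corrosion allowance = CR × design life
CA = 0.07 * 19 = 1.33 mm

1.33 mm


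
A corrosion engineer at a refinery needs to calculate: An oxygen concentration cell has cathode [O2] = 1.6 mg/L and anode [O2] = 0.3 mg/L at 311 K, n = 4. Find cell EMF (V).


Apply the Nernst concentration-cell relation: E = (RT/nF)*ln(C_cathode/C_anode)
RT/nF = 8.314*311/(4*96485) = 0.00669963 V
ln(1.6/0.3) = 1.67398
E = 0.00669963 * 1.67398 = 0.01122 V

0.01122 V


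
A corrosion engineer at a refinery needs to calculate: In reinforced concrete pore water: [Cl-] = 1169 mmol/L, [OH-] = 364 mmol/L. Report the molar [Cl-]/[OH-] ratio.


Threshold parameter = [Cl-] / [OH-] (molar basis; both in mmol/L, so units cancel)
Ratio = 1169 / 364 = 3.21

3.21


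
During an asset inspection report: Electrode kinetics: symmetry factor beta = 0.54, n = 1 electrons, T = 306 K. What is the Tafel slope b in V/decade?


Apply the Tafel slope relation: b = 2.303*R*T/(beta*n*F)
Numerator: 2.303 * 8.314 * 306 = 5859.03
Denominator: 0.54 * 1 * 96485 = 52101.9
b = 5859.03 / 52101.9 = 0.1125 V/decade

0.1125 V/decade


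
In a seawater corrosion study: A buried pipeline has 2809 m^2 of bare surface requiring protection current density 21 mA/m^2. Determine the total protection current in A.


I = area * current density, then convert mA → A (÷1000)
I = 2809 * 21 / 1000 = 58.99 A

58.99 A


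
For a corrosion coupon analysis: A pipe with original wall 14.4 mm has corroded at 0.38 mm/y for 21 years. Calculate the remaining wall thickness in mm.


Remaining wall = original − CR × time
t = 14.4 − 0.38*21 = 14.4 − 7.98 = 6.42 mm

6.42 mm


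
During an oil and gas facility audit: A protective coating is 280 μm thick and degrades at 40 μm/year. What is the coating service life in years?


Service life = thickness / degradation rate
Life = 280 / 40 = 7.0 years

7.0 years


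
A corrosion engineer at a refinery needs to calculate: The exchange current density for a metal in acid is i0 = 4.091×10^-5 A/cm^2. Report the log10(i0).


i0 = 4.091×10^-5 A/cm^2
log10(i0) = -4.388

-4.388


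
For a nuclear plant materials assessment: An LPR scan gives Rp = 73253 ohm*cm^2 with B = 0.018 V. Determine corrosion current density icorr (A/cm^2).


Apply the Stern-Geary relation: icorr = B / Rp
icorr = 0.018 / 73253 = 2.457×10^-7 A/cm^2

2.457×10^-7 A/cm^2


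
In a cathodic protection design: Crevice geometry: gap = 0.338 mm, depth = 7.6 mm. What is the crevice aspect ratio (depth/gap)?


Aspect ratio = depth / gap
Ratio = 7.6 / 0.338 = 22.5

22.5


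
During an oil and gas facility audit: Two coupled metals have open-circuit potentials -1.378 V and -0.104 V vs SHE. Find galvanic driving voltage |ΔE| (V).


Driving voltage is the absolute potential difference.
|ΔE| = |-1.378 − (-0.104)| = 1.274 V

1.274 V


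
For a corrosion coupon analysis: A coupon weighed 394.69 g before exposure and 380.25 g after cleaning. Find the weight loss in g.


Weight loss = initial − final
WL = 394.69 − 380.25 = 14.44 g

14.44 g


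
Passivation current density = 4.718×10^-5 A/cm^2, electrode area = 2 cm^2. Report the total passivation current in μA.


I = i_pass * A, then convert A → μA (×10^6)
I = 4.718×10^-5 * 2 * 10^6 = 94.36 μA

94.36 μA


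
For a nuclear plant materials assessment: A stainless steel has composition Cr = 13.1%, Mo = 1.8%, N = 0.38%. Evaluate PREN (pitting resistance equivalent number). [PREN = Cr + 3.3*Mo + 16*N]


Apply the PREN formula: PREN = Cr + 3.3*Mo + 16*N
PREN = 13.1 + 3.3*1.8 + 16*0.38
PREN = 13.1 + 5.94 + 6.08 = 25.12

25.12


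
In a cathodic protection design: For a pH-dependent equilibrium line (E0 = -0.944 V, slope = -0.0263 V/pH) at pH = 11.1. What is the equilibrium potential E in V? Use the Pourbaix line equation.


Apply the Pourbaix line equation: E = E0 + slope*pH
E = -0.944 + (-0.0263)*11.1 = -0.944 + (-0.29193) = -1.23593 V
Rounded to 4 decimal places: E = -1.2359 V

-1.2359 V


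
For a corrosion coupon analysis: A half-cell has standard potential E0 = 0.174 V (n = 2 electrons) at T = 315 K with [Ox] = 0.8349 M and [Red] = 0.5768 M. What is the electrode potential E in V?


Apply the Nernst equation: E = E0 + (RT/nF)*ln([Ox]/[Red])
Step 1: RT/nF = 8.314*315/(2*96485) = 0.01357159 V
Step 2: [Ox]/[Red] = 0.8349/0.5768 = 1.447469
Step 3: ln(1.447469) = 0.369817
Step 4: correction = 0.01357159 * 0.369817 = 0.005 V
E = 0.174 + 0.005 = 0.179 V

0.179 V


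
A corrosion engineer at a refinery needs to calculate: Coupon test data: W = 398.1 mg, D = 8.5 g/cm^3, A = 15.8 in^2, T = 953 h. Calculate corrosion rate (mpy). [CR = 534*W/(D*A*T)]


Apply the mpy weight-loss relation: CR = 534 * W / (D * A * T)
Numerator: 534 * 398.1 = 212585.4
Denominator: 8.5 * 15.8 * 953 = 127987.9
CR = 212585.4 / 127987.9 = 1.661 mpy

1.661 mpy


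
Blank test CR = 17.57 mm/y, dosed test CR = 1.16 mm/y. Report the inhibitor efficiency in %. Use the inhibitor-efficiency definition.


Apply the inhibitor-efficiency definition: IE = (CR_blank − CR_inh)/CR_blank × 100
IE = (17.57 − 1.16) / 17.57 × 100
IE = 16.41 / 17.57 × 100 = 93.4 %

93.4 %


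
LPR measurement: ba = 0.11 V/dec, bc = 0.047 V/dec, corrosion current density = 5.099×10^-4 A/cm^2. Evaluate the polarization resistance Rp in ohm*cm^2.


Apply the Stern-Geary equation: Rp = ba*bc / (2.303*icorr*(ba+bc))
ba*bc = 0.11*0.047 = 0.00517
ba+bc = 0.157; 2.303*icorr*(ba+bc) = 2.303*5.099×10^-4*0.157 = 1.8436505×10^-4
Rp = 0.00517 / 1.8436505×10^-4 = 28.04 ohm*cm^2

28.04 ohm*cm^2


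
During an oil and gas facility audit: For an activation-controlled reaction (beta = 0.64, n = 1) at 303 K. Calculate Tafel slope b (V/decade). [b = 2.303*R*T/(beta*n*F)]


Apply the Tafel slope relation: b = 2.303*R*T/(beta*n*F)
Numerator: 2.303 * 8.314 * 303 = 5801.58
Denominator: 0.64 * 1 * 96485 = 61750.4
b = 5801.58 / 61750.4 = 0.094 V/decade

0.094 V/decade


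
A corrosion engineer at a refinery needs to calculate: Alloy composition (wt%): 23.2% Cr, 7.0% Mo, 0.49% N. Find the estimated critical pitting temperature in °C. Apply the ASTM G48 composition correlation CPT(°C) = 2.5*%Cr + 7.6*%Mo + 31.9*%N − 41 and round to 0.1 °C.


Apply the ASTM G48 empirical CPT estimate: CPT(°C) = 2.5*%Cr + 7.6*%Mo + 31.9*%N − 41
2.5*23.2 = 58; 7.6*7.0 = 53.2; 31.9*0.49 = 15.631
CPT = 58 + 53.2 + 15.631 − 41 = 85.831 °C
Rounded to 0.1 °C: CPT ≈ 85.8 °C

85.8 °C


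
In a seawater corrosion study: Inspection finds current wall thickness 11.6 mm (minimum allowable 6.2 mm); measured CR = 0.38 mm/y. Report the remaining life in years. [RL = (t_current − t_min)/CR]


Apply the remaining-life relation: RL = (t_current − t_min) / CR
RL = (11.6 − 6.2) / 0.38 = 5.4 / 0.38 = 14.2 years

14.2 years


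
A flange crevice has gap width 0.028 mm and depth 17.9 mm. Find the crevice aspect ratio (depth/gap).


Aspect ratio = depth / gap
Ratio = 17.9 / 0.028 = 639.3

639.3


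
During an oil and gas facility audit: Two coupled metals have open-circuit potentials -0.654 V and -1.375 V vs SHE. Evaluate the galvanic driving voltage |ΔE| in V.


Driving voltage is the absolute potential difference.
|ΔE| = |-0.654 − (-1.375)| = 0.721 V

0.721 V


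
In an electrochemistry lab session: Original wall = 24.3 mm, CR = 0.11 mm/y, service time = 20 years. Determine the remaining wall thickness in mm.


Remaining wall = original − CR × time
t = 24.3 − 0.11*20 = 24.3 − 2.2 = 22.1 mm

22.1 mm


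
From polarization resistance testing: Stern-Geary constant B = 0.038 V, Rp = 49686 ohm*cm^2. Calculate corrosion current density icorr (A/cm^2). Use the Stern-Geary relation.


Apply the Stern-Geary relation: icorr = B / Rp
icorr = 0.038 / 49686 = 7.648×10^-7 A/cm^2

7.648×10^-7 A/cm^2


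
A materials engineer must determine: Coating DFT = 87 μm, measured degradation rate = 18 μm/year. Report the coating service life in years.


Service life = thickness / degradation rate
Life = 87 / 18 = 4.8 years

4.8 years


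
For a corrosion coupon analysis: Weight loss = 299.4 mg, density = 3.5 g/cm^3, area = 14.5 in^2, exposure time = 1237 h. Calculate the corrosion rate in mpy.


Apply the mpy weight-loss relation: CR = 534 * W / (D * A * T)
Numerator: 534 * 299.4 = 159879.6
Denominator: 3.5 * 14.5 * 1237 = 62777.75
CR = 159879.6 / 62777.75 = 2.547 mpy

2.547 mpy


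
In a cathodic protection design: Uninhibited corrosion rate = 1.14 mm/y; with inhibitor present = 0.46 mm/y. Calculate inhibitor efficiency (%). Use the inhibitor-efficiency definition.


Apply the inhibitor-efficiency definition: IE = (CR_blank − CR_inh)/CR_blank × 100
IE = (1.14 − 0.46) / 1.14 × 100
IE = 0.68 / 1.14 × 100 = 59.6 %

59.6 %


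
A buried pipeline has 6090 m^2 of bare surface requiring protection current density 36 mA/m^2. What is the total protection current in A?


I = area * current density, then convert mA → A (÷1000)
I = 6090 * 36 / 1000 = 219.24 A

219.24 A


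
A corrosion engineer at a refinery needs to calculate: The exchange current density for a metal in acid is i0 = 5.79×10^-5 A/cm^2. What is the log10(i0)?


i0 = 5.79×10^-5 A/cm^2
log10(i0) = -4.237

-4.237


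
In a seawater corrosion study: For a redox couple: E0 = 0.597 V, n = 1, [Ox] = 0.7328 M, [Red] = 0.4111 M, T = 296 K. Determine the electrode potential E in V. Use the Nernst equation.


Apply the Nernst equation: E = E0 + (RT/nF)*ln([Ox]/[Red])
Step 1: RT/nF = 8.314*296/(1*96485) = 0.02550598 V
Step 2: [Ox]/[Red] = 0.7328/0.4111 = 1.782535
Step 3: ln(1.782535) = 0.578037
Step 4: correction = 0.02550598 * 0.578037 = 0.015 V
E = 0.597 + 0.015 = 0.612 V

0.612 V


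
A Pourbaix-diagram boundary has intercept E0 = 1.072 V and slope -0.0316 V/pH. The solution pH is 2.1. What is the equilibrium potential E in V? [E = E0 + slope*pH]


Apply the Pourbaix line equation: E = E0 + slope*pH
E = 1.072 + (-0.0316)*2.1 = 1.072 + (-0.06636) = 1.00564 V
Rounded to 4 decimal places: E = 1.0056 V

1.0056 V


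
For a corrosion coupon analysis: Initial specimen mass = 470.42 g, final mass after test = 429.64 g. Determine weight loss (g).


Weight loss = initial − final
WL = 470.42 − 429.64 = 40.78 g

40.78 g


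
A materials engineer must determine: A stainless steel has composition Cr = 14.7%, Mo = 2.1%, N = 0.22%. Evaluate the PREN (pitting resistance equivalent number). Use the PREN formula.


Apply the PREN formula: PREN = Cr + 3.3*Mo + 16*N
PREN = 14.7 + 3.3*2.1 + 16*0.22
PREN = 14.7 + 6.93 + 3.52 = 25.15

25.15


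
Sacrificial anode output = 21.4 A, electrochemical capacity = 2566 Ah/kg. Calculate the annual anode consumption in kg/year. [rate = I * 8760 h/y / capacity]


Annual consumption = current * hours per year / capacity
Rate = 21.4 * 8760 / 2566 = 73.1 kg/year

73.1 kg/year


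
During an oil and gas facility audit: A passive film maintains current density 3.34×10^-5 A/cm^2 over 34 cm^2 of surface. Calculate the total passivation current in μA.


I = i_pass * A, then convert A → μA (×10^6)
I = 3.34×10^-5 * 34 * 10^6 = 1135.6 μA

1135.6 μA


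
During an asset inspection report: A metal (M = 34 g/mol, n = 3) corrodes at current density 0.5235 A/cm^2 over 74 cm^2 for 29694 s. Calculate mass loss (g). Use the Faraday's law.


Apply Faraday's law: m = i*A*t*M / (n*F)
Total charge passed Q = i*A*t = 0.5235*74*29694 = 1150315.866 C
m = Q*M/(n*F) = 1150315.866*34/(3*96485) = 135.119 g

135.119 g


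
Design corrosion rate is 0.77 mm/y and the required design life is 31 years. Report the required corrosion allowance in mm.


Corrosion allowance = CR × design life
CA = 0.77 * 31 = 23.87 mm

23.87 mm


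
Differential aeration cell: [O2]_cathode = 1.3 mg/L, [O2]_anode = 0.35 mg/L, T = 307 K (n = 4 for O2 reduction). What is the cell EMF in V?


Apply the Nernst concentration-cell relation: E = (RT/nF)*ln(C_cathode/C_anode)
RT/nF = 8.314*307/(4*96485) = 0.00661346 V
ln(1.3/0.35) = 1.31219
E = 0.00661346 * 1.31219 = 0.00868 V

0.00868 V


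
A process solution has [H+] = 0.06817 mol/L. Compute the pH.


pH = −log10[H+]
pH = −log10(0.06817) = 1.17

1.17


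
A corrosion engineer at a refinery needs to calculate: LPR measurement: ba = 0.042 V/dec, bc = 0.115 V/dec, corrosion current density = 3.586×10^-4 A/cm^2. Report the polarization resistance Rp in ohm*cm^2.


Apply the Stern-Geary equation: Rp = ba*bc / (2.303*icorr*(ba+bc))
ba*bc = 0.042*0.115 = 0.00483
ba+bc = 0.157; 2.303*icorr*(ba+bc) = 2.303*3.586×10^-4*0.157 = 1.2965936×10^-4
Rp = 0.00483 / 1.2965936×10^-4 = 37.3 ohm*cm^2

37.3 ohm*cm^2


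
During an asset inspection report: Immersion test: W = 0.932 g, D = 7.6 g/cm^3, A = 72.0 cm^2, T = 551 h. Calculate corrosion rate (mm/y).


Apply the mm/y weight-loss relation: CR = 87600 * W / (D * A * T)
Numerator: 87600 * 0.932 = 81643.2
Denominator: 7.6 * 72.0 * 551 = 301507.2
CR = 81643.2 / 301507.2 = 0.2708 mm/y

0.2708 mm/y


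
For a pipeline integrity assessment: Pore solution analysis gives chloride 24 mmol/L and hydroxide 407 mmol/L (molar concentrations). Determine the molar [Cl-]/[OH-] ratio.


Threshold parameter = [Cl-] / [OH-] (molar basis; both in mmol/L, so units cancel)
Ratio = 24 / 407 = 0.06

0.06


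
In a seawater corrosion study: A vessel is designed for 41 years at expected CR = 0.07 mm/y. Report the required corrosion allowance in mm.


Corrosion allowance = CR × design life
CA = 0.07 * 41 = 2.87 mm

2.87 mm


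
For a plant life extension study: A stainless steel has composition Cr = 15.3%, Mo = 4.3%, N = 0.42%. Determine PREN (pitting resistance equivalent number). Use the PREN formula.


Apply the PREN formula: PREN = Cr + 3.3*Mo + 16*N
PREN = 15.3 + 3.3*4.3 + 16*0.42
PREN = 15.3 + 14.19 + 6.72 = 36.21

36.21


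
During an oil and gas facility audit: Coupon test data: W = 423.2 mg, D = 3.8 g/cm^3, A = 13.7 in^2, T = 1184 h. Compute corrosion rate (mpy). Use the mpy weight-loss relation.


Apply the mpy weight-loss relation: CR = 534 * W / (D * A * T)
Numerator: 534 * 423.2 = 225988.8
Denominator: 3.8 * 13.7 * 1184 = 61639.04
CR = 225988.8 / 61639.04 = 3.66633 mpy

3.66633 mpy


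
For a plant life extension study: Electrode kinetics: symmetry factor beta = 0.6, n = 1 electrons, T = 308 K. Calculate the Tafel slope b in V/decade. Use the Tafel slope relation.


Apply the Tafel slope relation: b = 2.303*R*T/(beta*n*F)
Numerator: 2.303 * 8.314 * 308 = 5897.32
Denominator: 0.6 * 1 * 96485 = 57891.0
b = 5897.32 / 57891.0 = 0.102 V/decade

0.102 V/decade


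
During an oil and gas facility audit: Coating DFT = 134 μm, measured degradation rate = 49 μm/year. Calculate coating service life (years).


Service life = thickness / degradation rate
Life = 134 / 49 = 2.7 years

2.7 years


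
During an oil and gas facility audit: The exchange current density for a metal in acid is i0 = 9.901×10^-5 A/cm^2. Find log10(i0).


i0 = 9.901×10^-5 A/cm^2
log10(i0) = -4.004

-4.004


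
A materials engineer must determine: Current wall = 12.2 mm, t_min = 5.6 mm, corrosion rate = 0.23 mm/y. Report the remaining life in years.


Apply the remaining-life relation: RL = (t_current − t_min) / CR
RL = (12.2 − 5.6) / 0.23 = 6.6 / 0.23 = 28.7 years

28.7 years


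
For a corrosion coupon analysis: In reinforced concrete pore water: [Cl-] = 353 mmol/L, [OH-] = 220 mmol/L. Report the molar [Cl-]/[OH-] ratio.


Threshold parameter = [Cl-] / [OH-] (molar basis; both in mmol/L, so units cancel)
Ratio = 353 / 220 = 1.6

1.6


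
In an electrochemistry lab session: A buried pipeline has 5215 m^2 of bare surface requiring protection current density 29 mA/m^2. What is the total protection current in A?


I = area * current density, then convert mA → A (÷1000)
I = 5215 * 29 / 1000 = 151.24 A

151.24 A


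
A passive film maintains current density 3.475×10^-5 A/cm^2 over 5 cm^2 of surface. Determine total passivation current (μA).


I = i_pass * A, then convert A → μA (×10^6)
I = 3.475×10^-5 * 5 * 10^6 = 173.75 μA

173.75 μA


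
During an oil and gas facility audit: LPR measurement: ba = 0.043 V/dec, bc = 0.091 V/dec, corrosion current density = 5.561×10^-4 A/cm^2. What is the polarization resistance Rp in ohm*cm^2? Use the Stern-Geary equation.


Apply the Stern-Geary equation: Rp = ba*bc / (2.303*icorr*(ba+bc))
ba*bc = 0.043*0.091 = 0.003913
ba+bc = 0.134; 2.303*icorr*(ba+bc) = 2.303*5.561×10^-4*0.134 = 1.7161357×10^-4
Rp = 0.003913 / 1.7161357×10^-4 = 22.8 ohm*cm^2

22.8 ohm*cm^2


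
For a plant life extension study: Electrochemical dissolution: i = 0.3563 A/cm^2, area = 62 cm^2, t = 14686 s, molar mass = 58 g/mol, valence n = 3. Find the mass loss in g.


Apply Faraday's law: m = i*A*t*M / (n*F)
Total charge passed Q = i*A*t = 0.3563*62*14686 = 324422.5516 C
m = Q*M/(n*F) = 324422.5516*58/(3*96485) = 65.0067 g

65.0067 g


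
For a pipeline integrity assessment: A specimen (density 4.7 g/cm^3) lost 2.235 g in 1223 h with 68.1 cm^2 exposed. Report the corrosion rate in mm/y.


Apply the mm/y weight-loss relation: CR = 87600 * W / (D * A * T)
Numerator: 87600 * 2.235 = 195786.0
Denominator: 4.7 * 68.1 * 1223 = 391445.61
CR = 195786.0 / 391445.61 = 0.500161 mm/y

0.500161 mm/y


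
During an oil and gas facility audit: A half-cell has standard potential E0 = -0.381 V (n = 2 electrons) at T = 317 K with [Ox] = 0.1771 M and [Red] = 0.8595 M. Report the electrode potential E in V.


Apply the Nernst equation: E = E0 + (RT/nF)*ln([Ox]/[Red])
Step 1: RT/nF = 8.314*317/(2*96485) = 0.01365776 V
Step 2: [Ox]/[Red] = 0.1771/0.8595 = 0.20605
Step 3: ln(0.20605) = -1.579636
Step 4: correction = 0.01365776 * -1.579636 = -0.0216 V
E = -0.381 + -0.0216 = -0.4026 V

-0.4026 V


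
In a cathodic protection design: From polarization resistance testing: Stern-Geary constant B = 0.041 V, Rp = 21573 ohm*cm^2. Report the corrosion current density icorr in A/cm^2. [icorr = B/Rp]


Apply the Stern-Geary relation: icorr = B / Rp
icorr = 0.041 / 21573 = 1.901×10^-6 A/cm^2

1.901×10^-6 A/cm^2


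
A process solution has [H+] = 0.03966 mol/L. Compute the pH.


pH = −log10[H+]
pH = −log10(0.03966) = 1.4

1.4


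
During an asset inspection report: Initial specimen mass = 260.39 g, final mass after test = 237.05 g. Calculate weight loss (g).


Weight loss = initial − final
WL = 260.39 − 237.05 = 23.34 g

23.34 g


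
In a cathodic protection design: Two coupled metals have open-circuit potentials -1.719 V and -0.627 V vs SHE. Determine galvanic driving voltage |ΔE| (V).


Driving voltage is the absolute potential difference.
|ΔE| = |-1.719 − (-0.627)| = 1.092 V

1.092 V


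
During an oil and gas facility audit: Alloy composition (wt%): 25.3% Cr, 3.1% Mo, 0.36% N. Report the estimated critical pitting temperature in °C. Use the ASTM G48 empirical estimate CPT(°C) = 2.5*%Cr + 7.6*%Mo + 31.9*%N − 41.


Apply the ASTM G48 empirical CPT estimate: CPT(°C) = 2.5*%Cr + 7.6*%Mo + 31.9*%N − 41
2.5*25.3 = 63.25; 7.6*3.1 = 23.56; 31.9*0.36 = 11.484
CPT = 63.25 + 23.56 + 11.484 − 41 = 57.294 °C
Rounded to 0.1 °C: CPT ≈ 57.3 °C

57.3 °C


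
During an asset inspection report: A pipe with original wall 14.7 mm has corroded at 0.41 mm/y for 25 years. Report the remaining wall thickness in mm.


Remaining wall = original − CR × time
t = 14.7 − 0.41*25 = 14.7 − 10.25 = 4.45 mm

4.45 mm


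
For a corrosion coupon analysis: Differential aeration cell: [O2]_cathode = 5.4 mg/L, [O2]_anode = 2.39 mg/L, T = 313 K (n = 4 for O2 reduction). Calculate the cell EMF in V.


Apply the Nernst concentration-cell relation: E = (RT/nF)*ln(C_cathode/C_anode)
RT/nF = 8.314*313/(4*96485) = 0.00674271 V
ln(5.4/2.39) = 0.81511
E = 0.00674271 * 0.81511 = 0.0055 V

0.0055 V


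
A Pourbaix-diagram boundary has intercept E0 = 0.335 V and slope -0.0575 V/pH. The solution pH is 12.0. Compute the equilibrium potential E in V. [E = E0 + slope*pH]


Apply the Pourbaix line equation: E = E0 + slope*pH
E = 0.335 + (-0.0575)*12.0 = 0.335 + (-0.69) = -0.355 V
Rounded to 3 decimal places: E = -0.355 V

-0.355 V


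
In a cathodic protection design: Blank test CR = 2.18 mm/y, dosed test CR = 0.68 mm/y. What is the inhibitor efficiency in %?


Apply the inhibitor-efficiency definition: IE = (CR_blank − CR_inh)/CR_blank × 100
IE = (2.18 − 0.68) / 2.18 × 100
IE = 1.5 / 2.18 × 100 = 68.8 %

68.8 %


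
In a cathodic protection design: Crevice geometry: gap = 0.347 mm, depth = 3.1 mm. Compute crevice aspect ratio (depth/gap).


Aspect ratio = depth / gap
Ratio = 3.1 / 0.347 = 8.9

8.9


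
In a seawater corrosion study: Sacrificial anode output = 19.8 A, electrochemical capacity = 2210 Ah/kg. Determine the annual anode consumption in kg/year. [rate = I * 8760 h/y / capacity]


Annual consumption = current * hours per year / capacity
Rate = 19.8 * 8760 / 2210 = 78.5 kg/year

78.5 kg/year


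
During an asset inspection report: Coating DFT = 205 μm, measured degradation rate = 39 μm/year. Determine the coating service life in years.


Service life = thickness / degradation rate
Life = 205 / 39 = 5.3 years

5.3 years


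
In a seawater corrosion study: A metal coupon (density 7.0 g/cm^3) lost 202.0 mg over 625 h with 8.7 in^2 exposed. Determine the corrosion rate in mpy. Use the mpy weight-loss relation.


Apply the mpy weight-loss relation: CR = 534 * W / (D * A * T)
Numerator: 534 * 202.0 = 107868.0
Denominator: 7.0 * 8.7 * 625 = 38062.5
CR = 107868.0 / 38062.5 = 2.834 mpy

2.834 mpy


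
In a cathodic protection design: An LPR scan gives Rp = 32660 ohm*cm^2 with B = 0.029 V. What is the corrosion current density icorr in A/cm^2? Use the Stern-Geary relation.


Apply the Stern-Geary relation: icorr = B / Rp
icorr = 0.029 / 32660 = 8.879×10^-7 A/cm^2

8.879×10^-7 A/cm^2


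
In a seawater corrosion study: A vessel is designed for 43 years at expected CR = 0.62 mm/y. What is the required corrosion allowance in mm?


Corrosion allowance = CR × design life
CA = 0.62 * 43 = 26.66 mm

26.66 mm


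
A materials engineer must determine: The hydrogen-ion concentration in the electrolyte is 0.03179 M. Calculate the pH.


pH = −log10[H+]
pH = −log10(0.03179) = 1.5

1.5


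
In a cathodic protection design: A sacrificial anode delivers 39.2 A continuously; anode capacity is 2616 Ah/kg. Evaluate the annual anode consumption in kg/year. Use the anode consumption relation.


Annual consumption = current * hours per year / capacity
Rate = 39.2 * 8760 / 2616 = 131.3 kg/year

131.3 kg/year


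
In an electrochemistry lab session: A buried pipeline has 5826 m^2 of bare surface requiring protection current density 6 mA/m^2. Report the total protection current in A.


I = area * current density, then convert mA → A (÷1000)
I = 5826 * 6 / 1000 = 34.96 A

34.96 A


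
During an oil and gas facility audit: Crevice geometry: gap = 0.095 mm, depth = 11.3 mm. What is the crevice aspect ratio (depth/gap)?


Aspect ratio = depth / gap
Ratio = 11.3 / 0.095 = 118.9

118.9


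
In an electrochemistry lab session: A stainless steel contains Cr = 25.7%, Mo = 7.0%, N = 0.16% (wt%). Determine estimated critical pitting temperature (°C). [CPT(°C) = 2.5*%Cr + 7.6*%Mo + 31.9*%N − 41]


Apply the ASTM G48 empirical CPT estimate: CPT(°C) = 2.5*%Cr + 7.6*%Mo + 31.9*%N − 41
2.5*25.7 = 64.25; 7.6*7.0 = 53.2; 31.9*0.16 = 5.104
CPT = 64.25 + 53.2 + 5.104 − 41 = 81.554 °C
Rounded to 0.1 °C: CPT ≈ 81.6 °C

81.6 °C


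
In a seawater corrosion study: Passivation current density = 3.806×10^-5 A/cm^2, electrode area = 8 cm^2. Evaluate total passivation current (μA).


I = i_pass * A, then convert A → μA (×10^6)
I = 3.806×10^-5 * 8 * 10^6 = 304.48 μA

304.48 μA


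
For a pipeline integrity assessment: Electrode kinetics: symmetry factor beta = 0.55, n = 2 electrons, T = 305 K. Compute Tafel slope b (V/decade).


Apply the Tafel slope relation: b = 2.303*R*T/(beta*n*F)
Numerator: 2.303 * 8.314 * 305 = 5839.88
Denominator: 0.55 * 2 * 96485 = 106133.5
b = 5839.88 / 106133.5 = 0.055 V/decade

0.055 V/decade


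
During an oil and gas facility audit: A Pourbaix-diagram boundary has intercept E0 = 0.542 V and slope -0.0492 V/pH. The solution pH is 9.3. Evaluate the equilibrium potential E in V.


Apply the Pourbaix line equation: E = E0 + slope*pH
E = 0.542 + (-0.0492)*9.3 = 0.542 + (-0.45756) = 0.08444 V
Rounded to 4 decimal places: E = 0.0844 V

0.0844 V


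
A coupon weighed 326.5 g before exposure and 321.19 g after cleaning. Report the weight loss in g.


Weight loss = initial − final
WL = 326.5 − 321.19 = 5.31 g

5.31 g


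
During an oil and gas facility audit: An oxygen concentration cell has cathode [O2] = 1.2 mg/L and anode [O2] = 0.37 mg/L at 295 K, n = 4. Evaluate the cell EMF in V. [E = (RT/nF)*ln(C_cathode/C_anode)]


Apply the Nernst concentration-cell relation: E = (RT/nF)*ln(C_cathode/C_anode)
RT/nF = 8.314*295/(4*96485) = 0.00635495 V
ln(1.2/0.37) = 1.17657
E = 0.00635495 * 1.17657 = 0.00748 V

0.00748 V


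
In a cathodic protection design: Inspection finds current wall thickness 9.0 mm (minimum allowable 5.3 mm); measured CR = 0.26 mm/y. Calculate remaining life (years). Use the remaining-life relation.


Apply the remaining-life relation: RL = (t_current − t_min) / CR
RL = (9.0 − 5.3) / 0.26 = 3.7 / 0.26 = 14.2 years

14.2 years


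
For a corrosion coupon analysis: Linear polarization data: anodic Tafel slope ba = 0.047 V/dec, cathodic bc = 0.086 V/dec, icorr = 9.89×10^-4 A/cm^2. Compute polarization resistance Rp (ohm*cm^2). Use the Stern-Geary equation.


Apply the Stern-Geary equation: Rp = ba*bc / (2.303*icorr*(ba+bc))
ba*bc = 0.047*0.086 = 0.004042
ba+bc = 0.133; 2.303*icorr*(ba+bc) = 2.303*9.89×10^-4*0.133 = 3.0292971×10^-4
Rp = 0.004042 / 3.0292971×10^-4 = 13.34 ohm*cm^2

13.34 ohm*cm^2


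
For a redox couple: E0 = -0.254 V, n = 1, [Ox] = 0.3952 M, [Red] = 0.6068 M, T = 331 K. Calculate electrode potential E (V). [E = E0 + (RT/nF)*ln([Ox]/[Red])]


Apply the Nernst equation: E = E0 + (RT/nF)*ln([Ox]/[Red])
Step 1: RT/nF = 8.314*331/(1*96485) = 0.02852188 V
Step 2: [Ox]/[Red] = 0.3952/0.6068 = 0.651285
Step 3: ln(0.651285) = -0.428808
Step 4: correction = 0.02852188 * -0.428808 = -0.012 V
E = -0.254 + -0.012 = -0.266 V

-0.266 V


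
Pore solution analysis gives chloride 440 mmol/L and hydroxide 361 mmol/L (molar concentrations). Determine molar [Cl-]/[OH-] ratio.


Threshold parameter = [Cl-] / [OH-] (molar basis; both in mmol/L, so units cancel)
Ratio = 440 / 361 = 1.22

1.22


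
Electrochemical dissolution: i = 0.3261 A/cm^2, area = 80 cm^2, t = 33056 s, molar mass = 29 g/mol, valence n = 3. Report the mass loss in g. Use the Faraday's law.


Apply Faraday's law: m = i*A*t*M / (n*F)
Total charge passed Q = i*A*t = 0.3261*80*33056 = 862364.928 C
m = Q*M/(n*F) = 862364.928*29/(3*96485) = 86.399 g

86.399 g


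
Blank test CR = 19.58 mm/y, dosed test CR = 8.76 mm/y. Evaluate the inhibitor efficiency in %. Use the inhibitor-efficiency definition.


Apply the inhibitor-efficiency definition: IE = (CR_blank − CR_inh)/CR_blank × 100
IE = (19.58 − 8.76) / 19.58 × 100
IE = 10.82 / 19.58 × 100 = 55.3 %

55.3 %
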